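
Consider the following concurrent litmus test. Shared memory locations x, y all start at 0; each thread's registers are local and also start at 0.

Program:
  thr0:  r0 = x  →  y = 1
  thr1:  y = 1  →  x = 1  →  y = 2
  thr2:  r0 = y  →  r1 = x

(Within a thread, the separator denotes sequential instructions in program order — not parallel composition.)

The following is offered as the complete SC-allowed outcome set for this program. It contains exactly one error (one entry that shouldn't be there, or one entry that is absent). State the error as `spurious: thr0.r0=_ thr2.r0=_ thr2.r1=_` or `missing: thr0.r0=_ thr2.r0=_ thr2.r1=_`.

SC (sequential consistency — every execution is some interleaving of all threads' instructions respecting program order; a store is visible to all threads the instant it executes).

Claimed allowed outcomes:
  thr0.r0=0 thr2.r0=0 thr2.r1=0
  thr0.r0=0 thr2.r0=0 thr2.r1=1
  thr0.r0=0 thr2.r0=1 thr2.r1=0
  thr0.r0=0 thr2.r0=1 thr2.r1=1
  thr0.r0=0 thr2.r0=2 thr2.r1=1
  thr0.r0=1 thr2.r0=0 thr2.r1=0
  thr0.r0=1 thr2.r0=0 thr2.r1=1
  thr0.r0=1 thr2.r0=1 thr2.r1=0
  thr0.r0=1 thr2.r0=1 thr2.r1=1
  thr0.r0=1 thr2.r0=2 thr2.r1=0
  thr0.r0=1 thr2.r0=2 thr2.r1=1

spurious: thr0.r0=1 thr2.r0=2 thr2.r1=0

outcome vector order: (thr0.r0,thr2.r0,thr2.r1)
SC: 10 outcomes — {000 001 010 011 021 100 101 110 111 121}
claimed∖SC = {120}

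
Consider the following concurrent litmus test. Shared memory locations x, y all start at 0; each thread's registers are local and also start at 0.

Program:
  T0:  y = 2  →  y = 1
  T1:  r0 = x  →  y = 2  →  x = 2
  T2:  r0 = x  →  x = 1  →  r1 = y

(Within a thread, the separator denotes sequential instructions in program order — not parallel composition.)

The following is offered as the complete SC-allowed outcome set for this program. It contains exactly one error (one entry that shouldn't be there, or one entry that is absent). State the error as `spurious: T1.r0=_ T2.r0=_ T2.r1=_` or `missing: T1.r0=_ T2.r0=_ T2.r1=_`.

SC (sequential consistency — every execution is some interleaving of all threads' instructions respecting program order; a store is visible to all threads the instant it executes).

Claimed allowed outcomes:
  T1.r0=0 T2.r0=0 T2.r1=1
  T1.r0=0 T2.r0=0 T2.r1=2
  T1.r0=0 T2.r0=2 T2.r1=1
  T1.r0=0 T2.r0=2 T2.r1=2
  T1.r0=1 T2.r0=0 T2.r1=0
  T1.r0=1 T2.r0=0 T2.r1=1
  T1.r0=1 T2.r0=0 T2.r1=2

missing: T1.r0=0 T2.r0=0 T2.r1=0

outcome vector order: (T1.r0,T2.r0,T2.r1)
[SC] allowed = {000, 001, 002, 021, 022, 100, 101, 102}
SC∖claimed = {000}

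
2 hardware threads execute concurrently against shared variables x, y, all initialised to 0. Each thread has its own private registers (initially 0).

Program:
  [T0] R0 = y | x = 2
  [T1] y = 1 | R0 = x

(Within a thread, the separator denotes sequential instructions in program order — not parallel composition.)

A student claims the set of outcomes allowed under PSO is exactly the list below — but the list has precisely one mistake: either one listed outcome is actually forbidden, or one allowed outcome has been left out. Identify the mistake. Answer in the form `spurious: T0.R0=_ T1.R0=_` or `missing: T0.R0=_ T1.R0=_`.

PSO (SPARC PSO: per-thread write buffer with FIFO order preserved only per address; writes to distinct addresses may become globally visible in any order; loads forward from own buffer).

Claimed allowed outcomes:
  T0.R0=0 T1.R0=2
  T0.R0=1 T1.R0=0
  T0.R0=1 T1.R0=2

outcome vector order: (T0.R0,T1.R0)
[PSO] allowed = {00; 02; 10; 12}
PSO∖claimed = {00}

missing: T0.R0=0 T1.R0=0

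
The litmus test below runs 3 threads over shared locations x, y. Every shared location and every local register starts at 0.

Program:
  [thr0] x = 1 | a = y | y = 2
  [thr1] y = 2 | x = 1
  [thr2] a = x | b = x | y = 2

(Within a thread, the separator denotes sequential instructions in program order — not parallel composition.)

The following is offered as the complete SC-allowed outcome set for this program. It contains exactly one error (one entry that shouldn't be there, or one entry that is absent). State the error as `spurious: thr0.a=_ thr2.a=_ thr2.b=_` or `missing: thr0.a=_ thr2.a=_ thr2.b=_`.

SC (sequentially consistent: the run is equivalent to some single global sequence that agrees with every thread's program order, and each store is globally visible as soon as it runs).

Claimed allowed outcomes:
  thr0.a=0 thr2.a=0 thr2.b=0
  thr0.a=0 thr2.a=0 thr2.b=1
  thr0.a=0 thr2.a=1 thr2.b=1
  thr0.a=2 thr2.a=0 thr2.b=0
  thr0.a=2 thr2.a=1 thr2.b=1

outcome vector order: (thr0.a,thr2.a,thr2.b)
[SC] allowed = {000; 001; 011; 200; 201; 211}
SC∖claimed = {201}

missing: thr0.a=2 thr2.a=0 thr2.b=1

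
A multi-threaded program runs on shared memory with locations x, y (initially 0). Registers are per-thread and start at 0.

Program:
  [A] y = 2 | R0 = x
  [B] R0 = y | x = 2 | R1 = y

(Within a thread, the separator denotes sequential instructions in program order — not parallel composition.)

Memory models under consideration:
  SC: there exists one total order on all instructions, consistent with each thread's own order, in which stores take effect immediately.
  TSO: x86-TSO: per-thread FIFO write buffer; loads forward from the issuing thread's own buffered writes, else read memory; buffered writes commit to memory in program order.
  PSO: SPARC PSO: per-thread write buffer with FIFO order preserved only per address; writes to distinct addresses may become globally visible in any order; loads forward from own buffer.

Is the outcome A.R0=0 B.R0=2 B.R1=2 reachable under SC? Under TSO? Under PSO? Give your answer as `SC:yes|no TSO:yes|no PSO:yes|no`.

outcome vector order: (A.R0,B.R0,B.R1)
[SC] allowed = {0/0/2; 0/2/2; 2/0/0; 2/0/2; 2/2/2}
[TSO] allowed = {0/0/0; 0/0/2; 0/2/2; 2/0/0; 2/0/2; 2/2/2}
[PSO] allowed = {0/0/0; 0/0/2; 0/2/2; 2/0/0; 2/0/2; 2/2/2}
target 0/2/2 ∈ {SC,TSO,PSO}

SC:yes TSO:yes PSO:yes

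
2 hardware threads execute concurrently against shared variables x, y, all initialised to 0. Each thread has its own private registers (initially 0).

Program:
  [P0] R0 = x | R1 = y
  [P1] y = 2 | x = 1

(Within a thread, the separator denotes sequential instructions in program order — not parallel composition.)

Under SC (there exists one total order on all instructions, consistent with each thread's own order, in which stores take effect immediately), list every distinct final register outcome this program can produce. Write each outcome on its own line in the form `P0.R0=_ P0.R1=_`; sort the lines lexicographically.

outcome vector order: (P0.R0,P0.R1)
|SC outcomes| = 3

P0.R0=0 P0.R1=0
P0.R0=0 P0.R1=2
P0.R0=1 P0.R1=2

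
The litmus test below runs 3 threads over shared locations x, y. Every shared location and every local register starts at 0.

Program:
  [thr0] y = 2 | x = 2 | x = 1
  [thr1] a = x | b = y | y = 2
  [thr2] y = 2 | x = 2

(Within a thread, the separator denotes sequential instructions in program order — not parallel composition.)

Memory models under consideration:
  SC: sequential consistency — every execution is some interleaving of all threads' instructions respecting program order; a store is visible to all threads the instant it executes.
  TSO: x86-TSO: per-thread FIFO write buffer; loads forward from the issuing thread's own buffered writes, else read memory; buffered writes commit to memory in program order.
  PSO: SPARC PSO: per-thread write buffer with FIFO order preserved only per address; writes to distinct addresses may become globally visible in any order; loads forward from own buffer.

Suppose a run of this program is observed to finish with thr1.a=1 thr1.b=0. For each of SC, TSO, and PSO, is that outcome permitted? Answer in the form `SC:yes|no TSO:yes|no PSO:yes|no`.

SC:no TSO:no PSO:yes

outcome vector order: (thr1.a,thr1.b)
SC: 4 outcomes — {(0,0), (0,2), (1,2), (2,2)}
TSO: 4 outcomes — {(0,0), (0,2), (1,2), (2,2)}
PSO: 6 outcomes — {(0,0), (0,2), (1,0), (1,2), (2,0), (2,2)}
target (1,0) ∈ {PSO}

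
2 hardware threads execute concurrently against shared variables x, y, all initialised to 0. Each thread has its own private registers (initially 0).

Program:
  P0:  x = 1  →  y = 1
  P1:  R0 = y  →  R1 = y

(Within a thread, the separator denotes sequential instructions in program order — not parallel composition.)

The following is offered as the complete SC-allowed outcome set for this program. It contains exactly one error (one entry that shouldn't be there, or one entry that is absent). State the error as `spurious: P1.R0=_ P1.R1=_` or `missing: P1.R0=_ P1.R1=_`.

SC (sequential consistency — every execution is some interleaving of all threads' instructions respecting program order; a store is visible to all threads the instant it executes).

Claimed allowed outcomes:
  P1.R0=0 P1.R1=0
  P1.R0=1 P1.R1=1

missing: P1.R0=0 P1.R1=1

outcome vector order: (P1.R0,P1.R1)
[SC] allowed = {0/0; 0/1; 1/1}
SC∖claimed = {0/1}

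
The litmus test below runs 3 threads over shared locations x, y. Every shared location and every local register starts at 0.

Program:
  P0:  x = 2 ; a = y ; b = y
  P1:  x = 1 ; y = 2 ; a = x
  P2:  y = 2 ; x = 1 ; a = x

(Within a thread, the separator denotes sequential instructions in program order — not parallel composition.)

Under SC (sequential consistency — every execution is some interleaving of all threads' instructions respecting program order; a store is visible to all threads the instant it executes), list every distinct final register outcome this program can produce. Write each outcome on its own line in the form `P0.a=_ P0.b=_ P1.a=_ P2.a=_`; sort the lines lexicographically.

P0.a=0 P0.b=0 P1.a=1 P2.a=1
P0.a=0 P0.b=0 P1.a=2 P2.a=1
P0.a=0 P0.b=2 P1.a=1 P2.a=1
P0.a=0 P0.b=2 P1.a=2 P2.a=1
P0.a=2 P0.b=2 P1.a=1 P2.a=1
P0.a=2 P0.b=2 P1.a=1 P2.a=2
P0.a=2 P0.b=2 P1.a=2 P2.a=1
P0.a=2 P0.b=2 P1.a=2 P2.a=2

outcome vector order: (P0.a,P0.b,P1.a,P2.a)
|SC outcomes| = 8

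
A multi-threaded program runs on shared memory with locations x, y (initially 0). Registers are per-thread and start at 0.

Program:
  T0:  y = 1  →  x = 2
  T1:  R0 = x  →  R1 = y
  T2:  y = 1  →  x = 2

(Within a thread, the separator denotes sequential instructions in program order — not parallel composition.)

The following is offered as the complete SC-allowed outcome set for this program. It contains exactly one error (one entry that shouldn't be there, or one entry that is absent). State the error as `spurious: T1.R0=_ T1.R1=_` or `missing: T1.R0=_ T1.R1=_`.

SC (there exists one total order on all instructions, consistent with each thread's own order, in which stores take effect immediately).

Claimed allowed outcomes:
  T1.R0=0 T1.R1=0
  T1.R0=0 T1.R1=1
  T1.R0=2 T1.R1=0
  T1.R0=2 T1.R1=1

spurious: T1.R0=2 T1.R1=0

outcome vector order: (T1.R0,T1.R1)
under SC → 00 01 21
claimed∖SC = {20}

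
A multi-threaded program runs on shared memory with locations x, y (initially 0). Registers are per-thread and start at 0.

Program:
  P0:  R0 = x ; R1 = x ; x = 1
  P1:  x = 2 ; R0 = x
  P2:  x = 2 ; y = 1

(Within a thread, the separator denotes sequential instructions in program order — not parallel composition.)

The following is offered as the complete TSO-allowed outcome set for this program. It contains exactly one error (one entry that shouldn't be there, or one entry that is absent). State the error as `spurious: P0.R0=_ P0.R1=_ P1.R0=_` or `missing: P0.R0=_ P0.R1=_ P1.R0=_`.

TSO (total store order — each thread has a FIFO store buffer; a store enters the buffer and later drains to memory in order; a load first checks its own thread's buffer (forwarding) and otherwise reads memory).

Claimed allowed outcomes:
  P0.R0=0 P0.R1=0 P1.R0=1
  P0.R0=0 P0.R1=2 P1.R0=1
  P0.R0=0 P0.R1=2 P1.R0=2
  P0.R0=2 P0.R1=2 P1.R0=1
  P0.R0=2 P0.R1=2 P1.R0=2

missing: P0.R0=0 P0.R1=0 P1.R0=2

outcome vector order: (P0.R0,P0.R1,P1.R0)
TSO (6): 0/0/1 0/0/2 0/2/1 0/2/2 2/2/1 2/2/2
TSO∖claimed = {0/0/2}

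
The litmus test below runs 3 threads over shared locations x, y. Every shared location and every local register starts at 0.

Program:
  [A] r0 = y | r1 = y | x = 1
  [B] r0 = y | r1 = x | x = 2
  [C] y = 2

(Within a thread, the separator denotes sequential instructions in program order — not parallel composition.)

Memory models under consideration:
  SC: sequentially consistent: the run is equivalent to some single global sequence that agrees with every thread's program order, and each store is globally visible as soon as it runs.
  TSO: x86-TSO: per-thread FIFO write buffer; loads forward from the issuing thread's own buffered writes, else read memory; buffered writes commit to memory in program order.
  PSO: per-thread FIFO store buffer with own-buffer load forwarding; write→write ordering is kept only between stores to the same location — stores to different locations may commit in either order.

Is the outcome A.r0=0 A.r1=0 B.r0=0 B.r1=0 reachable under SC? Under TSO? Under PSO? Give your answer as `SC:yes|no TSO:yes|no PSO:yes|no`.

SC:yes TSO:yes PSO:yes

outcome vector order: (A.r0,A.r1,B.r0,B.r1)
under SC → 0/0/0/0, 0/0/0/1, 0/0/2/0, 0/0/2/1, 0/2/0/0, 0/2/0/1, 0/2/2/0, 0/2/2/1, 2/2/0/0, 2/2/0/1, 2/2/2/0, 2/2/2/1
under TSO → 0/0/0/0, 0/0/0/1, 0/0/2/0, 0/0/2/1, 0/2/0/0, 0/2/0/1, 0/2/2/0, 0/2/2/1, 2/2/0/0, 2/2/0/1, 2/2/2/0, 2/2/2/1
under PSO → 0/0/0/0, 0/0/0/1, 0/0/2/0, 0/0/2/1, 0/2/0/0, 0/2/0/1, 0/2/2/0, 0/2/2/1, 2/2/0/0, 2/2/0/1, 2/2/2/0, 2/2/2/1
target 0/0/0/0 ∈ {SC,TSO,PSO}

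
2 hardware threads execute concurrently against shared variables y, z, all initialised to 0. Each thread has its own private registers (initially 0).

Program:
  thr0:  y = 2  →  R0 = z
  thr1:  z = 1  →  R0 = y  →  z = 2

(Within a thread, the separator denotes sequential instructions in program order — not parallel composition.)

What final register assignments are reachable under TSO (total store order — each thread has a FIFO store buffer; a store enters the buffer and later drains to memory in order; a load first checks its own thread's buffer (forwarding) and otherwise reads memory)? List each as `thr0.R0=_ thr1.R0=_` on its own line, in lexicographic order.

outcome vector order: (thr0.R0,thr1.R0)
|TSO outcomes| = 6

thr0.R0=0 thr1.R0=0
thr0.R0=0 thr1.R0=2
thr0.R0=1 thr1.R0=0
thr0.R0=1 thr1.R0=2
thr0.R0=2 thr1.R0=0
thr0.R0=2 thr1.R0=2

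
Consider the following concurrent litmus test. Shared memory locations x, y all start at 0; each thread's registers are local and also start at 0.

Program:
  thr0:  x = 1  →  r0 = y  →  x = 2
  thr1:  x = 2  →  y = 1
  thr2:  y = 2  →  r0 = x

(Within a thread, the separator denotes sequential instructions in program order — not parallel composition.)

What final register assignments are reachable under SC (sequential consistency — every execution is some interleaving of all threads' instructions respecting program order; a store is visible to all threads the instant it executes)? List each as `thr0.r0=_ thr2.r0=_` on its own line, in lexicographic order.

outcome vector order: (thr0.r0,thr2.r0)
|SC outcomes| = 8

thr0.r0=0 thr2.r0=1
thr0.r0=0 thr2.r0=2
thr0.r0=1 thr2.r0=0
thr0.r0=1 thr2.r0=1
thr0.r0=1 thr2.r0=2
thr0.r0=2 thr2.r0=0
thr0.r0=2 thr2.r0=1
thr0.r0=2 thr2.r0=2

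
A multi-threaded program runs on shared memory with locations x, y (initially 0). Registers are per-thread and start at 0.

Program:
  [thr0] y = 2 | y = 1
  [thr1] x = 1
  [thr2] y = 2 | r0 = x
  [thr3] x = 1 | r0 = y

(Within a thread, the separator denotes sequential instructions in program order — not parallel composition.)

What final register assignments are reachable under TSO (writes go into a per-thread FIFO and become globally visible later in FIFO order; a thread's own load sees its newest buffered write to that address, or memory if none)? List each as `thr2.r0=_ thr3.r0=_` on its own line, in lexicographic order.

thr2.r0=0 thr3.r0=0
thr2.r0=0 thr3.r0=1
thr2.r0=0 thr3.r0=2
thr2.r0=1 thr3.r0=0
thr2.r0=1 thr3.r0=1
thr2.r0=1 thr3.r0=2

outcome vector order: (thr2.r0,thr3.r0)
|TSO outcomes| = 6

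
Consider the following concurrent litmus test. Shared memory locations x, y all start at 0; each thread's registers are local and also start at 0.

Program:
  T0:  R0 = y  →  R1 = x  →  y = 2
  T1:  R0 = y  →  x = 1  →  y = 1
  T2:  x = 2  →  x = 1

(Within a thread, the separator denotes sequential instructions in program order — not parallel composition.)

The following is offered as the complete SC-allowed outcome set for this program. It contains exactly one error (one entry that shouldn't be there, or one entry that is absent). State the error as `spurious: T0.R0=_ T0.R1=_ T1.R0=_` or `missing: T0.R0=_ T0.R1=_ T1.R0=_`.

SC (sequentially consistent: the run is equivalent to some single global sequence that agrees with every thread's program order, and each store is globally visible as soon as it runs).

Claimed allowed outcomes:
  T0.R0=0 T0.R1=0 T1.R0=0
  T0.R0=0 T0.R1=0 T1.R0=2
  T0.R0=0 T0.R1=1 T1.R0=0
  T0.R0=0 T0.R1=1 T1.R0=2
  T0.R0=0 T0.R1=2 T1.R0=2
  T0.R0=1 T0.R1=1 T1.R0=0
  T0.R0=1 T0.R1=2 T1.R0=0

missing: T0.R0=0 T0.R1=2 T1.R0=0

outcome vector order: (T0.R0,T0.R1,T1.R0)
under SC → (0,0,0); (0,0,2); (0,1,0); (0,1,2); (0,2,0); (0,2,2); (1,1,0); (1,2,0)
SC∖claimed = {(0,2,0)}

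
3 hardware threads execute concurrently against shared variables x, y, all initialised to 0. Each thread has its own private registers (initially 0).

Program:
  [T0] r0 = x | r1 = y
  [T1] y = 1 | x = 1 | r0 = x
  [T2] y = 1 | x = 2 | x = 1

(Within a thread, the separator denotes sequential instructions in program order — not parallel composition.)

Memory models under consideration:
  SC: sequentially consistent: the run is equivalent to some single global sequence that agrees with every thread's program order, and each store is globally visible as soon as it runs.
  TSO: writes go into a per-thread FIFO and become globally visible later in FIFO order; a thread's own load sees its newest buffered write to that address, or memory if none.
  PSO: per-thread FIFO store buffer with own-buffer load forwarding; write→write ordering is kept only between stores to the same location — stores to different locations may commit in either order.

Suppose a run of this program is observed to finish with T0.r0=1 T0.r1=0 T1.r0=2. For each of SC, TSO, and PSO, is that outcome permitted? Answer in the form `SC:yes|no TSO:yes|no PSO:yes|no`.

outcome vector order: (T0.r0,T0.r1,T1.r0)
SC: 8 outcomes — {(0,0,1); (0,0,2); (0,1,1); (0,1,2); (1,1,1); (1,1,2); (2,1,1); (2,1,2)}
TSO: 8 outcomes — {(0,0,1); (0,0,2); (0,1,1); (0,1,2); (1,1,1); (1,1,2); (2,1,1); (2,1,2)}
PSO: 12 outcomes — {(0,0,1); (0,0,2); (0,1,1); (0,1,2); (1,0,1); (1,0,2); (1,1,1); (1,1,2); (2,0,1); (2,0,2); (2,1,1); (2,1,2)}
target (1,0,2) ∈ {PSO}

SC:no TSO:no PSO:yes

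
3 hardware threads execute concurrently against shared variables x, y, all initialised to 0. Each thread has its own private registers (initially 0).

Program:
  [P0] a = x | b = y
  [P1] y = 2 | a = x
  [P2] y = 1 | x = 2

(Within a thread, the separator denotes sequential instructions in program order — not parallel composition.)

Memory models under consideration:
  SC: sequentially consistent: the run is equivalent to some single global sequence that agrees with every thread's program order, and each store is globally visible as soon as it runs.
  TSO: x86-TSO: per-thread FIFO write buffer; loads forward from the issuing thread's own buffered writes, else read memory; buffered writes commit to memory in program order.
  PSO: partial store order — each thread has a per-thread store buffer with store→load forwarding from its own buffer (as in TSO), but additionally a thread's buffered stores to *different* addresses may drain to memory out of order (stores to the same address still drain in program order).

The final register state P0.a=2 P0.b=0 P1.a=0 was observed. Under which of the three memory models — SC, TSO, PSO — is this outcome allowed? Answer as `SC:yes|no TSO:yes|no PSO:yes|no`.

outcome vector order: (P0.a,P0.b,P1.a)
SC: 10 outcomes — {<0 0 0>, <0 0 2>, <0 1 0>, <0 1 2>, <0 2 0>, <0 2 2>, <2 1 0>, <2 1 2>, <2 2 0>, <2 2 2>}
TSO: 10 outcomes — {<0 0 0>, <0 0 2>, <0 1 0>, <0 1 2>, <0 2 0>, <0 2 2>, <2 1 0>, <2 1 2>, <2 2 0>, <2 2 2>}
PSO: 12 outcomes — {<0 0 0>, <0 0 2>, <0 1 0>, <0 1 2>, <0 2 0>, <0 2 2>, <2 0 0>, <2 0 2>, <2 1 0>, <2 1 2>, <2 2 0>, <2 2 2>}
target <2 0 0> ∈ {PSO}

SC:no TSO:no PSO:yes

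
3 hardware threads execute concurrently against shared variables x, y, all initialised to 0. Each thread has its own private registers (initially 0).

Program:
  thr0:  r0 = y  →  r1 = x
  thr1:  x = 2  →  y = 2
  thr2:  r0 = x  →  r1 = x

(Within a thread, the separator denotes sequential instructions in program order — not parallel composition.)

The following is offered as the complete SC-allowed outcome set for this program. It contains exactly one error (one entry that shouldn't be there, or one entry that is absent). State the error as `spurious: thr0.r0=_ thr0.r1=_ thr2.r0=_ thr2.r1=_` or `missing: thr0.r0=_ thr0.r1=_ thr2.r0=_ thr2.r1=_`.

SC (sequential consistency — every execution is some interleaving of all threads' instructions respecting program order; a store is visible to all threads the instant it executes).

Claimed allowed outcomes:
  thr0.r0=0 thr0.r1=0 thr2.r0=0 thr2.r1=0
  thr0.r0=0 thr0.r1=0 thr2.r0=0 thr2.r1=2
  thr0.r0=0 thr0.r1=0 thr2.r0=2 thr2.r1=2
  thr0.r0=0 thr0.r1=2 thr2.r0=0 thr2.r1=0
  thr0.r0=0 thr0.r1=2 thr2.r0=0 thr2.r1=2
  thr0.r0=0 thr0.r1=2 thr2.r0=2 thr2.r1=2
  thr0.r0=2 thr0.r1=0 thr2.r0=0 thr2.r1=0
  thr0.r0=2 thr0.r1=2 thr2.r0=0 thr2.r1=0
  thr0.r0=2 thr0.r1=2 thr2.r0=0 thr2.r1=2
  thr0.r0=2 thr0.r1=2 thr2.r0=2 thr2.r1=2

spurious: thr0.r0=2 thr0.r1=0 thr2.r0=0 thr2.r1=0

outcome vector order: (thr0.r0,thr0.r1,thr2.r0,thr2.r1)
[SC] allowed = {<0 0 0 0>, <0 0 0 2>, <0 0 2 2>, <0 2 0 0>, <0 2 0 2>, <0 2 2 2>, <2 2 0 0>, <2 2 0 2>, <2 2 2 2>}
claimed∖SC = {<2 0 0 0>}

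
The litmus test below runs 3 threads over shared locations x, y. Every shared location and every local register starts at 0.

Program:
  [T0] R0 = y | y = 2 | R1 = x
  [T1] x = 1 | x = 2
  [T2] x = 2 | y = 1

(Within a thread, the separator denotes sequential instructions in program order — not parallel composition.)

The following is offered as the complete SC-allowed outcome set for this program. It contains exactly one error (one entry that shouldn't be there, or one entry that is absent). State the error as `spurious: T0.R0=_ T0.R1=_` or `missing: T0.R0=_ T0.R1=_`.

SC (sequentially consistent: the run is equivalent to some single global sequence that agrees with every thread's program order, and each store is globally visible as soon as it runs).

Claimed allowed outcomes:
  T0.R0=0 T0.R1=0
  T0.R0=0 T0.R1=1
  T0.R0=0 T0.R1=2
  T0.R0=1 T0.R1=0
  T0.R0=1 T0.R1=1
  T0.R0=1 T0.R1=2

spurious: T0.R0=1 T0.R1=0

outcome vector order: (T0.R0,T0.R1)
SC (5): 0/0, 0/1, 0/2, 1/1, 1/2
claimed∖SC = {1/0}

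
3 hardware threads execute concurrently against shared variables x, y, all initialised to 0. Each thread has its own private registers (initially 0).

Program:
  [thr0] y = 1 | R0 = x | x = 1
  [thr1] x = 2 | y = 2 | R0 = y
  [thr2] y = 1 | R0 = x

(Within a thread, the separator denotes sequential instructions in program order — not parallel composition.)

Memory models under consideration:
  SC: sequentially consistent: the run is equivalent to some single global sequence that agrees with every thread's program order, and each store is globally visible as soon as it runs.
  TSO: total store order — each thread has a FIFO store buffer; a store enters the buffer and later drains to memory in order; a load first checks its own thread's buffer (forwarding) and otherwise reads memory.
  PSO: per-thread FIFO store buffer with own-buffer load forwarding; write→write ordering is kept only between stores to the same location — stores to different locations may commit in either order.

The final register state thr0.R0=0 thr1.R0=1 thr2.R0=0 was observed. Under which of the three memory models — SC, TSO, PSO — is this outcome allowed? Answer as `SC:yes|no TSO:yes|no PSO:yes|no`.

outcome vector order: (thr0.R0,thr1.R0,thr2.R0)
SC (11): (0,1,1) (0,1,2) (0,2,0) (0,2,1) (0,2,2) (2,1,0) (2,1,1) (2,1,2) (2,2,0) (2,2,1) (2,2,2)
TSO (12): (0,1,0) (0,1,1) (0,1,2) (0,2,0) (0,2,1) (0,2,2) (2,1,0) (2,1,1) (2,1,2) (2,2,0) (2,2,1) (2,2,2)
PSO (12): (0,1,0) (0,1,1) (0,1,2) (0,2,0) (0,2,1) (0,2,2) (2,1,0) (2,1,1) (2,1,2) (2,2,0) (2,2,1) (2,2,2)
target (0,1,0) ∈ {TSO,PSO}

SC:no TSO:yes PSO:yes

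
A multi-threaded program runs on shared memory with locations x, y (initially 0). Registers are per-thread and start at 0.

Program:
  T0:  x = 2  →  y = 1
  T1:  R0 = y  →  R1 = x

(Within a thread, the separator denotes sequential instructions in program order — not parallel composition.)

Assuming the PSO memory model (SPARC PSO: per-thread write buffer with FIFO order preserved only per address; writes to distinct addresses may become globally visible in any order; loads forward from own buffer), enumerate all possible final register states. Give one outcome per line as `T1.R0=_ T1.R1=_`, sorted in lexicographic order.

outcome vector order: (T1.R0,T1.R1)
|PSO outcomes| = 4

T1.R0=0 T1.R1=0
T1.R0=0 T1.R1=2
T1.R0=1 T1.R1=0
T1.R0=1 T1.R1=2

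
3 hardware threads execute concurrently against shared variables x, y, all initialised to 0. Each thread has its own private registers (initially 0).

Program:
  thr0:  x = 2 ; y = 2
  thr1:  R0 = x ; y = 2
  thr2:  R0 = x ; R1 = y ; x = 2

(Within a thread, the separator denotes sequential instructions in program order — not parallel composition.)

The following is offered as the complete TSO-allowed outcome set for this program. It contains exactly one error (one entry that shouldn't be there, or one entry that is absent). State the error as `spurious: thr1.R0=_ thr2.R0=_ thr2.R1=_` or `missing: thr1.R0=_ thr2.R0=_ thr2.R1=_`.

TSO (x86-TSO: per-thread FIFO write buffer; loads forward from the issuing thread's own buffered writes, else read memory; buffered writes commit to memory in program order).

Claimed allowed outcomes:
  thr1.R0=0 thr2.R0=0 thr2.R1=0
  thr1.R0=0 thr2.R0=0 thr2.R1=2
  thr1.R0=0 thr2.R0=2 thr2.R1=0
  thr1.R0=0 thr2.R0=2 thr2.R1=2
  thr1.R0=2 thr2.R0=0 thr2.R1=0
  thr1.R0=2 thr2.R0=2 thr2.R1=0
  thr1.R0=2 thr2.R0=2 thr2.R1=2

missing: thr1.R0=2 thr2.R0=0 thr2.R1=2

outcome vector order: (thr1.R0,thr2.R0,thr2.R1)
[TSO] allowed = {<0 0 0> <0 0 2> <0 2 0> <0 2 2> <2 0 0> <2 0 2> <2 2 0> <2 2 2>}
TSO∖claimed = {<2 0 2>}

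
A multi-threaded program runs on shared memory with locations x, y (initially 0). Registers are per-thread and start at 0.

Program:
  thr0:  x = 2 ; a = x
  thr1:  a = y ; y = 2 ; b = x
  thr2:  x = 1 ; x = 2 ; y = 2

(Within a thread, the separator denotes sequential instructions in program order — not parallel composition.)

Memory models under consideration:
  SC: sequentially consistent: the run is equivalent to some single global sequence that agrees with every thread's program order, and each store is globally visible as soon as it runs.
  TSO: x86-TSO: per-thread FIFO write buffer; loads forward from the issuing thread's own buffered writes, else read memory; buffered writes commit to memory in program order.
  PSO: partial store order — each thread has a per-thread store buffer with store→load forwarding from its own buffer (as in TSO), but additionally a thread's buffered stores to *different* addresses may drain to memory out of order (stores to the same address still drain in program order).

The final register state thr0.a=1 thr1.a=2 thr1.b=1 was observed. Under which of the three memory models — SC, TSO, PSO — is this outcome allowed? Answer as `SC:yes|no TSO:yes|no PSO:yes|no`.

SC:no TSO:no PSO:yes

outcome vector order: (thr0.a,thr1.a,thr1.b)
under SC → <1 0 0>; <1 0 1>; <1 0 2>; <1 2 2>; <2 0 0>; <2 0 1>; <2 0 2>; <2 2 2>
under TSO → <1 0 0>; <1 0 1>; <1 0 2>; <1 2 2>; <2 0 0>; <2 0 1>; <2 0 2>; <2 2 2>
under PSO → <1 0 0>; <1 0 1>; <1 0 2>; <1 2 0>; <1 2 1>; <1 2 2>; <2 0 0>; <2 0 1>; <2 0 2>; <2 2 0>; <2 2 1>; <2 2 2>
target <1 2 1> ∈ {PSO}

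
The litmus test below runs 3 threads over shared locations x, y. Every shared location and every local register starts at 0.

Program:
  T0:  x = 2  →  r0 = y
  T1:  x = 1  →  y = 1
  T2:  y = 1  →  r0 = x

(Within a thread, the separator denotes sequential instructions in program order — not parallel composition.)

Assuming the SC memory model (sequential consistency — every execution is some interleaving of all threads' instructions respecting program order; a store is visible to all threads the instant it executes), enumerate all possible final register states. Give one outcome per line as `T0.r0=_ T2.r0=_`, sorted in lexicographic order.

T0.r0=0 T2.r0=1
T0.r0=0 T2.r0=2
T0.r0=1 T2.r0=0
T0.r0=1 T2.r0=1
T0.r0=1 T2.r0=2

outcome vector order: (T0.r0,T2.r0)
|SC outcomes| = 5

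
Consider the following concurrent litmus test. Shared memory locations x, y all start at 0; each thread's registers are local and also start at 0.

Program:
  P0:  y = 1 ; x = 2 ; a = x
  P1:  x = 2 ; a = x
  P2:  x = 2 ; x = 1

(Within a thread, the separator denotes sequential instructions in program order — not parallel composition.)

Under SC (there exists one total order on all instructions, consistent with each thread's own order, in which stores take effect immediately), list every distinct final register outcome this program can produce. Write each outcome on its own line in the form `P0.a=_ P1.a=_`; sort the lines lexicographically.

P0.a=1 P1.a=1
P0.a=1 P1.a=2
P0.a=2 P1.a=1
P0.a=2 P1.a=2

outcome vector order: (P0.a,P1.a)
|SC outcomes| = 4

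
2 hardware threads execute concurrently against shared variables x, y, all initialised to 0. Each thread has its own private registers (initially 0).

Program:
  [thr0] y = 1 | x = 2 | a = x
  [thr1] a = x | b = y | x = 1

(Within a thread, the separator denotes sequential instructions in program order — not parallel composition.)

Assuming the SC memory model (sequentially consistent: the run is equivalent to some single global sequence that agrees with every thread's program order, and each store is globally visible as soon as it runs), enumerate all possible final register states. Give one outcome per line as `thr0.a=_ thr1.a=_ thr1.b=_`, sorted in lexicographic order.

thr0.a=1 thr1.a=0 thr1.b=0
thr0.a=1 thr1.a=0 thr1.b=1
thr0.a=1 thr1.a=2 thr1.b=1
thr0.a=2 thr1.a=0 thr1.b=0
thr0.a=2 thr1.a=0 thr1.b=1
thr0.a=2 thr1.a=2 thr1.b=1

outcome vector order: (thr0.a,thr1.a,thr1.b)
|SC outcomes| = 6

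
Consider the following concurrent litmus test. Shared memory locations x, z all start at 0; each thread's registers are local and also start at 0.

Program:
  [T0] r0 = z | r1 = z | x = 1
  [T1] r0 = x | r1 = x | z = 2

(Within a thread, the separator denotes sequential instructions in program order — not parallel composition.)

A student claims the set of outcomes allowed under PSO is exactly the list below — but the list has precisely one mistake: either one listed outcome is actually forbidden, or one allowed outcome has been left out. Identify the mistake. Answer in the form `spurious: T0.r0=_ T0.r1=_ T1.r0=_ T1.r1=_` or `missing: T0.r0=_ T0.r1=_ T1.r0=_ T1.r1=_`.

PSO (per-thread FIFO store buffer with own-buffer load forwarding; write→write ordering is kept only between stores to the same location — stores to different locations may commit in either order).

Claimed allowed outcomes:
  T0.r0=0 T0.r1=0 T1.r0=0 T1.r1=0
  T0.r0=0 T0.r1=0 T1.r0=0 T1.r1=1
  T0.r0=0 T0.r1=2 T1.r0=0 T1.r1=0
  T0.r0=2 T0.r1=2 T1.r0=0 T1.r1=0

missing: T0.r0=0 T0.r1=0 T1.r0=1 T1.r1=1

outcome vector order: (T0.r0,T0.r1,T1.r0,T1.r1)
PSO: 5 outcomes — {0/0/0/0, 0/0/0/1, 0/0/1/1, 0/2/0/0, 2/2/0/0}
PSO∖claimed = {0/0/1/1}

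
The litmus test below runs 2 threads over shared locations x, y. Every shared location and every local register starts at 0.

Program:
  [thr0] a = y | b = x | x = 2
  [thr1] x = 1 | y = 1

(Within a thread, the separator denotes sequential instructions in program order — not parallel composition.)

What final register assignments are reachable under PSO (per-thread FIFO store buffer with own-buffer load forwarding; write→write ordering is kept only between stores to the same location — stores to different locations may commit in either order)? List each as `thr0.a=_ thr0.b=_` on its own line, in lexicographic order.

thr0.a=0 thr0.b=0
thr0.a=0 thr0.b=1
thr0.a=1 thr0.b=0
thr0.a=1 thr0.b=1

outcome vector order: (thr0.a,thr0.b)
|PSO outcomes| = 4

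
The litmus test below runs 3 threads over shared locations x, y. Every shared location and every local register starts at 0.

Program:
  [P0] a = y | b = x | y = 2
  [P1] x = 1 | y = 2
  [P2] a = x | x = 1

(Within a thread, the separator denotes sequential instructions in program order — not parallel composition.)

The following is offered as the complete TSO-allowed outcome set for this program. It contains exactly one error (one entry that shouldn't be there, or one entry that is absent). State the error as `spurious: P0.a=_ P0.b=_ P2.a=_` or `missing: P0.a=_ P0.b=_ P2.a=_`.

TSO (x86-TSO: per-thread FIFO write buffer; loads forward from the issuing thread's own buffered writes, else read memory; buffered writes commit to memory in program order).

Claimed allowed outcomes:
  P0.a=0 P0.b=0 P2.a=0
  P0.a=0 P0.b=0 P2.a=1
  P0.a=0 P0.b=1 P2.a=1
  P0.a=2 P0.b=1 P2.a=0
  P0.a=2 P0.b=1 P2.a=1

outcome vector order: (P0.a,P0.b,P2.a)
[TSO] allowed = {000 001 010 011 210 211}
TSO∖claimed = {010}

missing: P0.a=0 P0.b=1 P2.a=0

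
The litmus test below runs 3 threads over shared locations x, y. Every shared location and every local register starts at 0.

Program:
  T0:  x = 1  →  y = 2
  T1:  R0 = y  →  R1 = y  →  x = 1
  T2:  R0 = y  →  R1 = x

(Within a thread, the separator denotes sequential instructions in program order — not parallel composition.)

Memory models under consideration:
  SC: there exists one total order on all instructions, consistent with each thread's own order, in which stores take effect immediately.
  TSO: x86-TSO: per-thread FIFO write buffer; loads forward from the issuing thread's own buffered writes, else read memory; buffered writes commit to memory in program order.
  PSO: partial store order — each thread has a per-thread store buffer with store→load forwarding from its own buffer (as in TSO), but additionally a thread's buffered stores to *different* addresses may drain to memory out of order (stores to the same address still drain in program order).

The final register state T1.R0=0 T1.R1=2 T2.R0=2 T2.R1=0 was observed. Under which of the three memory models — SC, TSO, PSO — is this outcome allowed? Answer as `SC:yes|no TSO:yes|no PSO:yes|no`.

SC:no TSO:no PSO:yes

outcome vector order: (T1.R0,T1.R1,T2.R0,T2.R1)
SC: 9 outcomes — {0000; 0001; 0021; 0200; 0201; 0221; 2200; 2201; 2221}
TSO: 9 outcomes — {0000; 0001; 0021; 0200; 0201; 0221; 2200; 2201; 2221}
PSO: 12 outcomes — {0000; 0001; 0020; 0021; 0200; 0201; 0220; 0221; 2200; 2201; 2220; 2221}
target 0220 ∈ {PSO}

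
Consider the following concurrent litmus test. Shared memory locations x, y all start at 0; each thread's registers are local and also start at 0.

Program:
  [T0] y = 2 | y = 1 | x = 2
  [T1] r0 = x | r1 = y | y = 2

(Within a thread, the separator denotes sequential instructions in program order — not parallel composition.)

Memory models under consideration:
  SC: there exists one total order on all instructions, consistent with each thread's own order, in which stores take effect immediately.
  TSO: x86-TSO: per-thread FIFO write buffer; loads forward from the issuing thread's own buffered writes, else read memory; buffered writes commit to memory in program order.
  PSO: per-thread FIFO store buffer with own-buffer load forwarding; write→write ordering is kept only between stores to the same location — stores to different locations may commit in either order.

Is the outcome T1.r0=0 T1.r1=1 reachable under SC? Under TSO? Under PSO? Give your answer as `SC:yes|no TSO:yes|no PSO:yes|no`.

outcome vector order: (T1.r0,T1.r1)
SC: 4 outcomes — {(0,0); (0,1); (0,2); (2,1)}
TSO: 4 outcomes — {(0,0); (0,1); (0,2); (2,1)}
PSO: 6 outcomes — {(0,0); (0,1); (0,2); (2,0); (2,1); (2,2)}
target (0,1) ∈ {SC,TSO,PSO}

SC:yes TSO:yes PSO:yes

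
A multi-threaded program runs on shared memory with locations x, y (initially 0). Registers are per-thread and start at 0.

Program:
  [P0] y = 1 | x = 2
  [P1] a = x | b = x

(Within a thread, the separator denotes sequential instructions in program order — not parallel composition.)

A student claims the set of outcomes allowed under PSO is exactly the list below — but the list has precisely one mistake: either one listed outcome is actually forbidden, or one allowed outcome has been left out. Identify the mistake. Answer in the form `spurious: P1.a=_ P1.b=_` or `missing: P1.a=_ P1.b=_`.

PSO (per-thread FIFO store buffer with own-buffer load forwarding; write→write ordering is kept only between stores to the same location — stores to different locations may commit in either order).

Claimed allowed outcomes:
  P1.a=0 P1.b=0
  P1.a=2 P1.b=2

missing: P1.a=0 P1.b=2

outcome vector order: (P1.a,P1.b)
PSO (3): 0/0 0/2 2/2
PSO∖claimed = {0/2}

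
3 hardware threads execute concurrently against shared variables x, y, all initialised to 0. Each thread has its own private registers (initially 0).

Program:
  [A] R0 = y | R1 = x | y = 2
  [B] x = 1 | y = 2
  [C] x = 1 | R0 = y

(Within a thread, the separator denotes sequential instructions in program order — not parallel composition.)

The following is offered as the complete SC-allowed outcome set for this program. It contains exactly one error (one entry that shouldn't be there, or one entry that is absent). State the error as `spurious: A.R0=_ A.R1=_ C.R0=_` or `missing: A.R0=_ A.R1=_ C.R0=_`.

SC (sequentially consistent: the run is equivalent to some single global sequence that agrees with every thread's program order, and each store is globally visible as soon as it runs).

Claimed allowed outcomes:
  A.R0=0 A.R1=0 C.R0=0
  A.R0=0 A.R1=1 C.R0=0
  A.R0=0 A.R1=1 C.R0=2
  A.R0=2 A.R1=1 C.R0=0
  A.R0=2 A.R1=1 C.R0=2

missing: A.R0=0 A.R1=0 C.R0=2

outcome vector order: (A.R0,A.R1,C.R0)
under SC → <0 0 0>; <0 0 2>; <0 1 0>; <0 1 2>; <2 1 0>; <2 1 2>
SC∖claimed = {<0 0 2>}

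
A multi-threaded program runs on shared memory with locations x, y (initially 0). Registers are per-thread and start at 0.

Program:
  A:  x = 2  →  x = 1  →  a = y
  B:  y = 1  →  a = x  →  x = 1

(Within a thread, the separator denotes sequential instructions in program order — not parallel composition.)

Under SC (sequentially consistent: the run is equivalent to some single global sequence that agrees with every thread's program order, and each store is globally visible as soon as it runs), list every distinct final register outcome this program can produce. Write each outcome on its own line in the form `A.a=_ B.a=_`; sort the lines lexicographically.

outcome vector order: (A.a,B.a)
|SC outcomes| = 4

A.a=0 B.a=1
A.a=1 B.a=0
A.a=1 B.a=1
A.a=1 B.a=2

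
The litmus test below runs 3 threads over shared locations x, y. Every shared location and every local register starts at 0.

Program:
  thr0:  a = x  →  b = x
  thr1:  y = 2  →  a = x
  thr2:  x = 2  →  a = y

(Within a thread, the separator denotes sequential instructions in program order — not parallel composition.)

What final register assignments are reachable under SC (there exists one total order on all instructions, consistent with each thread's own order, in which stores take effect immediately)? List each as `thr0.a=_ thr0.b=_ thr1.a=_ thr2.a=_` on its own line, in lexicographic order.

thr0.a=0 thr0.b=0 thr1.a=0 thr2.a=2
thr0.a=0 thr0.b=0 thr1.a=2 thr2.a=0
thr0.a=0 thr0.b=0 thr1.a=2 thr2.a=2
thr0.a=0 thr0.b=2 thr1.a=0 thr2.a=2
thr0.a=0 thr0.b=2 thr1.a=2 thr2.a=0
thr0.a=0 thr0.b=2 thr1.a=2 thr2.a=2
thr0.a=2 thr0.b=2 thr1.a=0 thr2.a=2
thr0.a=2 thr0.b=2 thr1.a=2 thr2.a=0
thr0.a=2 thr0.b=2 thr1.a=2 thr2.a=2

outcome vector order: (thr0.a,thr0.b,thr1.a,thr2.a)
|SC outcomes| = 9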